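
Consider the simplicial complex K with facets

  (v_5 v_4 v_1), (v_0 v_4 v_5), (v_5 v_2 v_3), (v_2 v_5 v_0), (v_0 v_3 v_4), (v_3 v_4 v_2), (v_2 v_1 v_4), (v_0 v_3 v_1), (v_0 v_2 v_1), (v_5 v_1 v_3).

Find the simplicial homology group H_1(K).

H_1 ≅ Z/2Z.

K has 6 vertices, 15 edges, 10 triangles.
rank ∂_1 = 5, rank ∂_2 = 10 ⇒ b_1 = 15 − 5 − 10 = 0; ∂_2 has invariant factor(s) [2] giving torsion. So H_1 ≅ Z/2Z.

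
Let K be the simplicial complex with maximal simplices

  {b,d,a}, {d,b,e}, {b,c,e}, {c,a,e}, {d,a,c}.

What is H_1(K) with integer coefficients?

K has 5 vertices, 10 edges, 5 triangles.
rank ∂_1 = 4, rank ∂_2 = 5 ⇒ b_1 = 10 − 4 − 5 = 1; all invariant factors of ∂_2 are 1 so no torsion. So H_1 ≅ Z.

H_1 = Z.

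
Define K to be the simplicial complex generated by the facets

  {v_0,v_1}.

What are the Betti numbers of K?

Order the vertices as v_0 < v_1. Listing each simplex with vertices in this order, K has dimension 1 with simplices:

  0-simplices (2): [v_0], [v_1]
  1-simplices (1): [v_0,v_1]

Hence C_0 ≅ Z^2, C_1 ≅ Z^1.

The boundary map ∂_1: C_1 → C_0 sends each edge [p,q] (with p < q) to q − p. For instance
  ∂[v_0,v_1] = [v_1] − [v_0].
The resulting 2×1 matrix has rank 1, and its Smith normal form has invariant factors (1).

Computing H_k = (kernel of ∂_k) / (image of ∂_{k+1}):

  H_0: rank C_0 − rank ∂_1 = 2 − 1 = 1, and the invariant factors of ∂_1 are all 1, so H_0 = Z.
  H_1: rank ker ∂_1 − rank ∂_2 = (1 − 1) − 0 = 0, and there is no ∂_2, so H_1 = 0.

As a check, the Euler characteristic is 2 − 1 = 1, which agrees with 1 − 0 = 1.
(K is a triangulation of the 1-simplex.)

Hence the Betti numbers are b_0 = 1, b_1 = 0.

b_0 = 1, b_1 = 0.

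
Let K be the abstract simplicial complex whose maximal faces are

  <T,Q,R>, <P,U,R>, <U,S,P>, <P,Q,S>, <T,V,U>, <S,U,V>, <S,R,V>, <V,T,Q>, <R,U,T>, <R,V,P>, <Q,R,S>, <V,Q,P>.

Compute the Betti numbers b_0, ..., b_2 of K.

Order the vertices as P < Q < R < S < T < U < V. Listing each simplex with vertices in this order, K has dimension 2 with simplices:

  0-simplices (7): P, Q, R, S, T, U, V
  1-simplices (18): PQ, PR, PS, PU, PV, QR, QS, QT, QV, RS, RT, RU, RV, SU, SV, TU, TV, UV
  2-simplices (12): PQS, PQV, PRU, PRV, PSU, QRS, QRT, QTV, RSV, RTU, SUV, TUV

giving chain groups C_0 ≅ Z^7, C_1 ≅ Z^18, C_2 ≅ Z^12.

The boundary map ∂_1: C_1 → C_0 is given by ∂[p,q] = [q] − [p]. For instance
  ∂TV = V − T.
The resulting 7×18 matrix has rank 6, and its Smith normal form has invariant factors (1,1,1,1,1,1).

The boundary map ∂_2: C_2 → C_1 sends each 2-simplex [p,q,r] to [q,r] − [p,r] + [p,q]. For instance
  ∂PQV = QV − PV + PQ,
  ∂PSU = SU − PU + PS.
The 18×12 boundary matrix has rank 12 and Smith normal form diag(1,1,1,1,1,1,1,1,1,1,1,2).

Computing H_k = (kernel of ∂_k) / (image of ∂_{k+1}):

  H_0: rank C_0 − rank ∂_1 = 7 − 6 = 1, and the invariant factors of ∂_1 are all 1, so H_0 = Z.
  H_1: rank ker ∂_1 − rank ∂_2 = (18 − 6) − 12 = 0, and ∂_2 has invariant factor 2 > 1, so H_1 = Z/2.
  H_2: rank ker ∂_2 − rank ∂_3 = (12 − 12) − 0 = 0, and there is no ∂_3, so H_2 = 0.

(K is a triangulation of the real projective plane RP^2.)

Hence the Betti numbers are b_0 = 1, b_1 = 0, b_2 = 0.

b_0 = 1, b_1 = 0, b_2 = 0.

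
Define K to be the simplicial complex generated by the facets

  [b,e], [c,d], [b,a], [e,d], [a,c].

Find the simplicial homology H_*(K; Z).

H_0 = Z,  H_1 = Z.

Order the vertices as a < b < c < d < e. Listing each simplex with vertices in this order, K has dimension 1 with simplices:

  0-simplices (5): a, b, c, d, e
  1-simplices (5): ab, ac, be, cd, de

giving chain groups C_0 ≅ Z^5, C_1 ≅ Z^5.

∂_1: C_1 → C_0 sends each edge [p,q] (with p < q) to q − p. For instance
  ∂ac = c − a.
This gives a 5×5 integer matrix of rank 4; reducing to Smith normal form yields diagonal entries (1,1,1,1).

From H_k ≅ ker(∂_k) / im(∂_{k+1}) we obtain:

  H_0: rank C_0 − rank ∂_1 = 5 − 4 = 1, and the invariant factors of ∂_1 are all 1, so H_0 = Z.
  H_1: rank ker ∂_1 − rank ∂_2 = (5 − 4) − 0 = 1, and there is no ∂_2, so H_1 = Z.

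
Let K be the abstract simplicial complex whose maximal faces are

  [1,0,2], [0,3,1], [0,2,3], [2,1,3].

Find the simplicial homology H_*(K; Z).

H_0 = Z,  H_1 = 0,  H_2 = Z.

We work with the vertex ordering 0 < 1 < 2 < 3. The simplices of K, each written with vertices in increasing order, are:

  0-simplices (4): [0], [1], [2], [3]
  1-simplices (6): [0,1], [0,2], [0,3], [1,2], [1,3], [2,3]
  2-simplices (4): [0,1,2], [0,1,3], [0,2,3], [1,2,3]

Hence C_0 ≅ Z^4, C_1 ≅ Z^6, C_2 ≅ Z^4.

Boundary ∂_1: C_1 → C_0 sends each edge [p,q] (with p < q) to q − p. For instance
  ∂[0,3] = [3] − [0].
The resulting 4×6 matrix has rank 3, and its Smith normal form has invariant factors (1,1,1).

The boundary map ∂_2: C_2 → C_1 maps a triangle to the signed sum of its edges. For instance
  ∂[1,2,3] = [2,3] − [1,3] + [1,2],
  ∂[0,1,3] = [1,3] − [0,3] + [0,1].
The 6×4 boundary matrix has rank 3 and Smith normal form diag(1,1,1).

Now H_k = ker ∂_k / im ∂_{k+1}, so:

  H_0: rank C_0 − rank ∂_1 = 4 − 3 = 1, and the invariant factors of ∂_1 are all 1, so H_0 = Z.
  H_1: rank ker ∂_1 − rank ∂_2 = (6 − 3) − 3 = 0, and the invariant factors of ∂_2 are all 1, so H_1 = 0.
  H_2: rank ker ∂_2 − rank ∂_3 = (4 − 3) − 0 = 1, and there is no ∂_3, so H_2 = Z.

As a check, the Euler characteristic is 4 − 6 + 4 = 2, which agrees with 1 − 0 + 1 = 2.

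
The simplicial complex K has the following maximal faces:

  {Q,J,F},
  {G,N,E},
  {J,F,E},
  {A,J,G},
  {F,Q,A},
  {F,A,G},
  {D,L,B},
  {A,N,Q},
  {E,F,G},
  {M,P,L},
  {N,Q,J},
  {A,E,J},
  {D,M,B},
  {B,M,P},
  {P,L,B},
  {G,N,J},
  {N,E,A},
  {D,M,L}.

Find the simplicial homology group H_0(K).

Fix the vertex order A < B < D < E < F < G < J < L < M < N < P < Q and write every simplex with vertices in increasing order. Then dim K = 2 and the simplices of K are:

  0-simplices (12): A, B, D, E, F, G, J, L, M, N, P, Q
  1-simplices (27): AE, AF, AG, AJ, AN, AQ, BD, BL, BM, BP, DL, DM, EF, EG, EJ, EN, FG, FJ, FQ, GJ, GN, JN, JQ, LM, LP, MP, NQ
  2-simplices (18): AEJ, AEN, AFG, AFQ, AGJ, ANQ, BDL, BDM, BLP, BMP, DLM, EFG, EFJ, EGN, FJQ, GJN, JNQ, LMP

so the chain groups are C_0 ≅ Z^12, C_1 ≅ Z^27, C_2 ≅ Z^18.

∂_1: C_1 → C_0 is given by ∂[p,q] = [q] − [p].
The resulting 12×27 matrix has rank 10, and its Smith normal form has invariant factors (1,1,1,1,1,1,1,1,1,1).

∂_2: C_2 → C_1 sends each 2-simplex [p,q,r] to [q,r] − [p,r] + [p,q]. For instance
  ∂JNQ = NQ − JQ + JN,
  ∂GJN = JN − GN + GJ.
This gives a 27×18 integer matrix of rank 17; reducing to Smith normal form yields diagonal entries (1,1,1,1,1,1,1,1,1,1,1,1,1,1,1,1,2).

From H_k ≅ ker(∂_k) / im(∂_{k+1}) we obtain:

  H_0: rank C_0 − rank ∂_1 = 12 − 10 = 2, and the invariant factors of ∂_1 are all 1, so H_0 = Z^2.

(K is a triangulation of the disjoint union of the 2-sphere S^2 and the real projective plane RP^2.)

H_0 ≅ Z^2.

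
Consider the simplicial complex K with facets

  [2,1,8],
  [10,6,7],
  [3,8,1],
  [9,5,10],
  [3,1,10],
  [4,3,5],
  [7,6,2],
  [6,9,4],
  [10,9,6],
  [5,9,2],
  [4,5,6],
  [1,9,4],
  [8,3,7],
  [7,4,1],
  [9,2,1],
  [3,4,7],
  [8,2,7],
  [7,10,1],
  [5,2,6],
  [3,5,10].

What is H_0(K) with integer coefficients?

H_0 ≅ Z.

We work with the vertex ordering 1 < 2 < 3 < 4 < 5 < 6 < 7 < 8 < 9 < 10. The simplices of K, each written with vertices in increasing order, are:

  0-simplices (10): [1], [2], [3], [4], [5], [6], [7], [8], [9], [10]
  1-simplices (30): (30 of them)
  2-simplices (20): (20 of them)

giving chain groups C_0 ≅ Z^10, C_1 ≅ Z^30, C_2 ≅ Z^20.

The boundary map ∂_1: C_1 → C_0 is given by ∂[p,q] = [q] − [p]. For instance
  ∂[3,8] = [8] − [3].
The 10×30 boundary matrix has rank 9 and Smith normal form diag(1,1,1,1,1,1,1,1,1).

Boundary ∂_2: C_2 → C_1 maps a triangle to the signed sum of its edges. For instance
  ∂[2,5,9] = [5,9] − [2,9] + [2,5],
  ∂[4,6,9] = [6,9] − [4,9] + [4,6].
The resulting 30×20 matrix has rank 20, and its Smith normal form has invariant factors (1,1,1,1,1,1,1,1,1,1,1,1,1,1,1,1,1,1,1,2).

Computing H_k = (kernel of ∂_k) / (image of ∂_{k+1}):

  H_0: rank C_0 − rank ∂_1 = 10 − 9 = 1, and the invariant factors of ∂_1 are all 1, so H_0 ≅ Z.

(K is a triangulation of the Klein bottle.)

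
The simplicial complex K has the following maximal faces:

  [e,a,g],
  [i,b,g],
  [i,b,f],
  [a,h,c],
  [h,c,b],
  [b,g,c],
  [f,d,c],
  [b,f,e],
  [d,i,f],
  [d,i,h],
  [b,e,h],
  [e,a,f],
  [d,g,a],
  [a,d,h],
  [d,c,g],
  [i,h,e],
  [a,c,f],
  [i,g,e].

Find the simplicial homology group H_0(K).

Fix the vertex order a < b < c < d < e < f < g < h < i and write every simplex with vertices in increasing order. Then dim K = 2 and the simplices of K are:

  0-simplices (9): a, b, c, d, e, f, g, h, i
  1-simplices (27): ac, ad, ae, af, ag, ah, bc, be, bf, bg, bh, bi, cd, cf, cg, ch, df, dg, dh, di, ef, eg, eh, ei, fi, gi, hi
  2-simplices (18): acf, ach, adg, adh, aef, aeg, bcg, bch, bef, beh, bfi, bgi, cdf, cdg, dfi, dhi, egi, ehi

Hence C_0 ≅ Z^9, C_1 ≅ Z^27, C_2 ≅ Z^18.

∂_1: C_1 → C_0 maps an edge to its endpoints' difference, ∂[p,q] = q − p.
The 9×27 boundary matrix has rank 8 and Smith normal form diag(1,1,1,1,1,1,1,1).

The boundary map ∂_2: C_2 → C_1 maps a triangle to the signed sum of its edges. For instance
  ∂bcg = cg − bg + bc,
  ∂ehi = hi − ei + eh.
This gives a 27×18 integer matrix of rank 18; reducing to Smith normal form yields diagonal entries (1,1,1,1,1,1,1,1,1,1,1,1,1,1,1,1,1,2).

Now H_k = ker ∂_k / im ∂_{k+1}, so:

  H_0: rank C_0 − rank ∂_1 = 9 − 8 = 1, and the invariant factors of ∂_1 are all 1, so H_0 = Z.

H_0 ≅ Z.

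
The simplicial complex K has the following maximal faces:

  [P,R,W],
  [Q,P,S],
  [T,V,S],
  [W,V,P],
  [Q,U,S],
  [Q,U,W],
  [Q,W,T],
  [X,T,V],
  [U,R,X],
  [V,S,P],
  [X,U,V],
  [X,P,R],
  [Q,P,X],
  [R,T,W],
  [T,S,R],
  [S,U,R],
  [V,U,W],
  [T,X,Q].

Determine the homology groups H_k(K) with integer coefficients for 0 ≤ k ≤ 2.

We work with the vertex ordering P < Q < R < S < T < U < V < W < X. The simplices of K, each written with vertices in increasing order, are:

  0-simplices (9): P, Q, R, S, T, U, V, W, X
  1-simplices (27): PQ, PR, PS, PV, PW, PX, QS, QT, QU, QW, QX, RS, RT, RU, RW, RX, ST, SU, SV, TV, TW, TX, UV, UW, UX, VW, VX
  2-simplices (18): PQS, PQX, PRW, PRX, PSV, PVW, QSU, QTW, QTX, QUW, RST, RSU, RTW, RUX, STV, TVX, UVW, UVX

Hence C_0 ≅ Z^9, C_1 ≅ Z^27, C_2 ≅ Z^18.

The boundary map ∂_1: C_1 → C_0 maps an edge to its endpoints' difference, ∂[p,q] = q − p. For instance
  ∂UX = X − U.
The 9×27 boundary matrix has rank 8 and Smith normal form diag(1,1,1,1,1,1,1,1).

The boundary map ∂_2: C_2 → C_1 sends each 2-simplex [p,q,r] to [q,r] − [p,r] + [p,q]. For instance
  ∂RUX = UX − RX + RU,
  ∂PVW = VW − PW + PV.
The resulting 27×18 matrix has rank 17, and its Smith normal form has invariant factors (1,1,1,1,1,1,1,1,1,1,1,1,1,1,1,1,1).

Computing H_k = (kernel of ∂_k) / (image of ∂_{k+1}):

  H_0: rank C_0 − rank ∂_1 = 9 − 8 = 1, and the invariant factors of ∂_1 are all 1, so H_0 ≅ Z.
  H_1: rank ker ∂_1 − rank ∂_2 = (27 − 8) − 17 = 2, and the invariant factors of ∂_2 are all 1, so H_1 ≅ Z^2.
  H_2: rank ker ∂_2 − rank ∂_3 = (18 − 17) − 0 = 1, and there is no ∂_3, so H_2 ≅ Z.

H_0 = Z,  H_1 = Z^2,  H_2 = Z.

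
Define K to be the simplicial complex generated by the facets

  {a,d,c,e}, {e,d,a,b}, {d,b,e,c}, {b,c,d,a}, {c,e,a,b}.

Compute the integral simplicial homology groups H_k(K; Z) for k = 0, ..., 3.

H_0 = Z,  H_1 = 0,  H_2 = 0,  H_3 = Z.

Order the vertices as a < b < c < d < e. Listing each simplex with vertices in this order, K has dimension 3 with simplices:

  0-simplices (5): a, b, c, d, e
  1-simplices (10): ab, ac, ad, ae, bc, bd, be, cd, ce, de
  2-simplices (10): abc, abd, abe, acd, ace, ade, bcd, bce, bde, cde
  3-simplices (5): abcd, abce, abde, acde, bcde

so the chain groups are C_0 ≅ Z^5, C_1 ≅ Z^10, C_2 ≅ Z^10, C_3 ≅ Z^5.

Boundary ∂_1: C_1 → C_0 maps an edge to its endpoints' difference, ∂[p,q] = q − p.
The resulting 5×10 matrix has rank 4, and its Smith normal form has invariant factors (1,1,1,1).

Boundary ∂_2: C_2 → C_1 sends each 2-simplex [p,q,r] to [q,r] − [p,r] + [p,q]. For instance
  ∂abe = be − ae + ab,
  ∂bde = de − be + bd.
This gives a 10×10 integer matrix of rank 6; reducing to Smith normal form yields diagonal entries (1,1,1,1,1,1).

The boundary map ∂_3: C_3 → C_2 sends each 3-simplex σ to the alternating sum Σ_i (−1)^i (σ with its i-th vertex removed). For instance
  ∂abce = bce − ace + abe − abc,
  ∂acde = cde − ade + ace − acd.
The 10×5 boundary matrix has rank 4 and Smith normal form diag(1,1,1,1).

Computing H_k = (kernel of ∂_k) / (image of ∂_{k+1}):

  H_0: rank C_0 − rank ∂_1 = 5 − 4 = 1, and the invariant factors of ∂_1 are all 1, so H_0 = Z.
  H_1: rank ker ∂_1 − rank ∂_2 = (10 − 4) − 6 = 0, and the invariant factors of ∂_2 are all 1, so H_1 = 0.
  H_2: rank ker ∂_2 − rank ∂_3 = (10 − 6) − 4 = 0, and the invariant factors of ∂_3 are all 1, so H_2 = 0.
  H_3: rank ker ∂_3 − rank ∂_4 = (5 − 4) − 0 = 1, and there is no ∂_4, so H_3 = Z.

As a check, the Euler characteristic is 5 − 10 + 10 − 5 = 0, which agrees with 1 − 0 + 0 − 1 = 0.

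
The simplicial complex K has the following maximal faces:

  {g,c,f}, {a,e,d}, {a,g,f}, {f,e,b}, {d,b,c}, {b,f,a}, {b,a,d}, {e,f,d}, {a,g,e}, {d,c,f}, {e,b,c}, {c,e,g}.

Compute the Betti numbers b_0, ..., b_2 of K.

Order the vertices as a < b < c < d < e < f < g. Listing each simplex with vertices in this order, K has dimension 2 with simplices:

  0-simplices (7): a, b, c, d, e, f, g
  1-simplices (18): ab, ad, ae, af, ag, bc, bd, be, bf, cd, ce, cf, cg, de, df, ef, eg, fg
  2-simplices (12): abd, abf, ade, aeg, afg, bcd, bce, bef, cdf, ceg, cfg, def

so the chain groups are C_0 ≅ Z^7, C_1 ≅ Z^18, C_2 ≅ Z^12.

∂_1: C_1 → C_0 sends each edge [p,q] (with p < q) to q − p. For instance
  ∂bc = c − b.
The resulting 7×18 matrix has rank 6, and its Smith normal form has invariant factors (1,1,1,1,1,1).

∂_2: C_2 → C_1 maps a triangle to the signed sum of its edges. For instance
  ∂cdf = df − cf + cd,
  ∂aeg = eg − ag + ae.
The 18×12 boundary matrix has rank 12 and Smith normal form diag(1,1,1,1,1,1,1,1,1,1,1,2).

Computing H_k = (kernel of ∂_k) / (image of ∂_{k+1}):

  H_0: rank C_0 − rank ∂_1 = 7 − 6 = 1, and the invariant factors of ∂_1 are all 1, so H_0 = Z.
  H_1: rank ker ∂_1 − rank ∂_2 = (18 − 6) − 12 = 0, and ∂_2 has invariant factor 2 > 1, so H_1 = Z/2.
  H_2: rank ker ∂_2 − rank ∂_3 = (12 − 12) − 0 = 0, and there is no ∂_3, so H_2 = 0.

Hence the Betti numbers are b_0 = 1, b_1 = 0, b_2 = 0.

b_0 = 1, b_1 = 0, b_2 = 0.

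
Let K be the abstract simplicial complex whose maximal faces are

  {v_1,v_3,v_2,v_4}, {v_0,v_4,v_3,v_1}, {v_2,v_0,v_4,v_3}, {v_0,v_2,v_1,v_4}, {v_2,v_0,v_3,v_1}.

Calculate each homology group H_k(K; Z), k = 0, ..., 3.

H_0 ≅ Z,  H_1 = 0,  H_2 = 0,  H_3 ≅ Z.

Take the total order v_0 < v_1 < v_2 < v_3 < v_4 on the vertex set. Then K (dimension 3) consists of the simplices:

  0-simplices (5): [v_0], [v_1], [v_2], [v_3], [v_4]
  1-simplices (10): [v_0,v_1], [v_0,v_2], [v_0,v_3], [v_0,v_4], [v_1,v_2], [v_1,v_3], [v_1,v_4], [v_2,v_3], [v_2,v_4], [v_3,v_4]
  2-simplices (10): [v_0,v_1,v_2], [v_0,v_1,v_3], [v_0,v_1,v_4], [v_0,v_2,v_3], [v_0,v_2,v_4], [v_0,v_3,v_4], [v_1,v_2,v_3], [v_1,v_2,v_4], [v_1,v_3,v_4], [v_2,v_3,v_4]
  3-simplices (5): [v_0,v_1,v_2,v_3], [v_0,v_1,v_2,v_4], [v_0,v_1,v_3,v_4], [v_0,v_2,v_3,v_4], [v_1,v_2,v_3,v_4]

giving chain groups C_0 ≅ Z^5, C_1 ≅ Z^10, C_2 ≅ Z^10, C_3 ≅ Z^5.

Boundary ∂_1: C_1 → C_0 sends each edge [p,q] (with p < q) to q − p. For instance
  ∂[v_1,v_4] = [v_4] − [v_1].
The 5×10 boundary matrix has rank 4 and Smith normal form diag(1,1,1,1).

Boundary ∂_2: C_2 → C_1 sends each 2-simplex [p,q,r] to [q,r] − [p,r] + [p,q]. For instance
  ∂[v_0,v_1,v_4] = [v_1,v_4] − [v_0,v_4] + [v_0,v_1],
  ∂[v_0,v_3,v_4] = [v_3,v_4] − [v_0,v_4] + [v_0,v_3].
The resulting 10×10 matrix has rank 6, and its Smith normal form has invariant factors (1,1,1,1,1,1).

∂_3: C_3 → C_2 sends each 3-simplex σ to the alternating sum Σ_i (−1)^i (σ with its i-th vertex removed). For instance
  ∂[v_1,v_2,v_3,v_4] = [v_2,v_3,v_4] − [v_1,v_3,v_4] + [v_1,v_2,v_4] − [v_1,v_2,v_3],
  ∂[v_0,v_1,v_3,v_4] = [v_1,v_3,v_4] − [v_0,v_3,v_4] + [v_0,v_1,v_4] − [v_0,v_1,v_3].
This gives a 10×5 integer matrix of rank 4; reducing to Smith normal form yields diagonal entries (1,1,1,1).

Reading off H_k = ker ∂_k / im ∂_{k+1}:

  H_0: rank C_0 − rank ∂_1 = 5 − 4 = 1, and the invariant factors of ∂_1 are all 1, so H_0 ≅ Z.
  H_1: rank ker ∂_1 − rank ∂_2 = (10 − 4) − 6 = 0, and the invariant factors of ∂_2 are all 1, so H_1 ≅ 0.
  H_2: rank ker ∂_2 − rank ∂_3 = (10 − 6) − 4 = 0, and the invariant factors of ∂_3 are all 1, so H_2 ≅ 0.
  H_3: rank ker ∂_3 − rank ∂_4 = (5 − 4) − 0 = 1, and there is no ∂_4, so H_3 ≅ Z.

As a check, the Euler characteristic is 5 − 10 + 10 − 5 = 0, which agrees with 1 − 0 + 0 − 1 = 0.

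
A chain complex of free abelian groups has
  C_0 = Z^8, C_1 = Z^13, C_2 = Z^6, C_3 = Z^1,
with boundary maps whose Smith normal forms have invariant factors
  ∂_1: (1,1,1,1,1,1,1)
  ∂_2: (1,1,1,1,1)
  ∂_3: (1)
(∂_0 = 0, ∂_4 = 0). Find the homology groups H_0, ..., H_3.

H_0: b_0 = 8 − 0 − 7 = 1; torsion from ∂_1 factors > 1: none. So H_0 = Z.
H_1: b_1 = 13 − 7 − 5 = 1; torsion from ∂_2 factors > 1: none. So H_1 = Z.
H_2: b_2 = 6 − 5 − 1 = 0; torsion from ∂_3 factors > 1: none. So H_2 = 0.
H_3: b_3 = 1 − 1 − 0 = 0; torsion from ∂_4 factors > 1: none. So H_3 = 0.

H_0 = Z,  H_1 = Z,  H_2 = 0,  H_3 = 0.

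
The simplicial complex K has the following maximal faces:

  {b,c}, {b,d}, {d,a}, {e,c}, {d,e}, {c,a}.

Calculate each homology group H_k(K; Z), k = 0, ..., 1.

H_0 = Z,  H_1 = Z^2.

K has 5 vertices, 6 edges.
rank ∂_0 = 0, rank ∂_1 = 4 ⇒ b_0 = 5 − 0 − 4 = 1; all invariant factors of ∂_1 are 1 so no torsion. So H_0 ≅ Z.
rank ∂_1 = 4, rank ∂_2 = 0 ⇒ b_1 = 6 − 4 − 0 = 2. So H_1 ≅ Z^2.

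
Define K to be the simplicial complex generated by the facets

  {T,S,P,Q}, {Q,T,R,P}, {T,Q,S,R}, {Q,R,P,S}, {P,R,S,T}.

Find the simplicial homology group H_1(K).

H_1 ≅ 0.

Order the vertices as P < Q < R < S < T. Listing each simplex with vertices in this order, K has dimension 3 with simplices:

  0-simplices (5): P, Q, R, S, T
  1-simplices (10): PQ, PR, PS, PT, QR, QS, QT, RS, RT, ST
  2-simplices (10): PQR, PQS, PQT, PRS, PRT, PST, QRS, QRT, QST, RST
  3-simplices (5): PQRS, PQRT, PQST, PRST, QRST

so the chain groups are C_0 ≅ Z^5, C_1 ≅ Z^10, C_2 ≅ Z^10, C_3 ≅ Z^5.

Boundary ∂_1: C_1 → C_0 sends each edge [p,q] (with p < q) to q − p.
This gives a 5×10 integer matrix of rank 4; reducing to Smith normal form yields diagonal entries (1,1,1,1).

Boundary ∂_2: C_2 → C_1 maps a triangle to the signed sum of its edges. For instance
  ∂QRT = RT − QT + QR,
  ∂QRS = RS − QS + QR.
This gives a 10×10 integer matrix of rank 6; reducing to Smith normal form yields diagonal entries (1,1,1,1,1,1).

Boundary ∂_3: C_3 → C_2 sends each 3-simplex σ to the alternating sum Σ_i (−1)^i (σ with its i-th vertex removed). For instance
  ∂QRST = RST − QST + QRT − QRS,
  ∂PQRS = QRS − PRS + PQS − PQR.
As a 10×5 matrix over Z this has rank 4, with invariant factors (1,1,1,1).

Reading off H_k = ker ∂_k / im ∂_{k+1}:

  H_1: rank ker ∂_1 − rank ∂_2 = (10 − 4) − 6 = 0, and the invariant factors of ∂_2 are all 1, so H_1 ≅ 0.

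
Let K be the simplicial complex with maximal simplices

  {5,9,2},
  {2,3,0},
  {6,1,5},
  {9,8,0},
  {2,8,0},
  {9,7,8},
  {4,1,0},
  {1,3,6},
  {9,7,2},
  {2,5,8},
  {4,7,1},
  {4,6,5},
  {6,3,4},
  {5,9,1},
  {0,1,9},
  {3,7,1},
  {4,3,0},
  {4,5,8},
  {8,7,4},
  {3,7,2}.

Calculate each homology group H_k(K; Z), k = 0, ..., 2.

H_0 = Z,  H_1 = Z ⊕ Z/2Z,  H_2 = 0.

K has 10 vertices, 30 edges, 20 triangles.
rank ∂_0 = 0, rank ∂_1 = 9 ⇒ b_0 = 10 − 0 − 9 = 1; all invariant factors of ∂_1 are 1 so no torsion. So H_0 ≅ Z.
rank ∂_1 = 9, rank ∂_2 = 20 ⇒ b_1 = 30 − 9 − 20 = 1; ∂_2 has invariant factor(s) [2] giving torsion. So H_1 ≅ Z ⊕ Z/2Z.
rank ∂_2 = 20, rank ∂_3 = 0 ⇒ b_2 = 20 − 20 − 0 = 0. So H_2 ≅ 0.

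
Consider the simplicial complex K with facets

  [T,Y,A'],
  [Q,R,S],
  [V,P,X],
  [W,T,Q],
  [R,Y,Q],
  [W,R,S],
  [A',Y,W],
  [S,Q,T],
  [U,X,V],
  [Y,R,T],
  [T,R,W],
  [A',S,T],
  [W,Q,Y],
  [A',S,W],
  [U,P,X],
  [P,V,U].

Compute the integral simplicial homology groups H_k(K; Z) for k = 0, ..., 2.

Fix the vertex order P < Q < R < S < T < U < V < W < X < Y < A' and write every simplex with vertices in increasing order. Then dim K = 2 and the simplices of K are:

  0-simplices (11): [P], [Q], [R], [S], [T], [U], [V], [W], [X], [Y], [A']
  1-simplices (24): (24 of them)
  2-simplices (16): [P,U,V], [P,U,X], [P,V,X], [Q,R,S], [Q,R,Y], [Q,S,T], [Q,T,W], [Q,W,Y], [R,S,W], [R,T,W], [R,T,Y], [S,T,A'], [S,W,A'], [T,Y,A'], [U,V,X], [W,Y,A']

giving chain groups C_0 ≅ Z^11, C_1 ≅ Z^24, C_2 ≅ Z^16.

The boundary map ∂_1: C_1 → C_0 is given by ∂[p,q] = [q] − [p]. For instance
  ∂[Q,W] = [W] − [Q].
The resulting 11×24 matrix has rank 9, and its Smith normal form has invariant factors (1,1,1,1,1,1,1,1,1).

Boundary ∂_2: C_2 → C_1 maps a triangle to the signed sum of its edges. For instance
  ∂[U,V,X] = [V,X] − [U,X] + [U,V],
  ∂[Q,W,Y] = [W,Y] − [Q,Y] + [Q,W].
The 24×16 boundary matrix has rank 15 and Smith normal form diag(1,1,1,1,1,1,1,1,1,1,1,1,1,1,2).

Reading off H_k = ker ∂_k / im ∂_{k+1}:

  H_0: rank C_0 − rank ∂_1 = 11 − 9 = 2, and the invariant factors of ∂_1 are all 1, so H_0 ≅ Z^2.
  H_1: rank ker ∂_1 − rank ∂_2 = (24 − 9) − 15 = 0, and ∂_2 has invariant factor 2 > 1, so H_1 ≅ Z/2.
  H_2: rank ker ∂_2 − rank ∂_3 = (16 − 15) − 0 = 1, and there is no ∂_3, so H_2 ≅ Z.

As a check, the Euler characteristic is 11 − 24 + 16 = 3, which agrees with 2 − 0 + 1 = 3.

H_0 ≅ Z^2,  H_1 ≅ Z/2,  H_2 ≅ Z.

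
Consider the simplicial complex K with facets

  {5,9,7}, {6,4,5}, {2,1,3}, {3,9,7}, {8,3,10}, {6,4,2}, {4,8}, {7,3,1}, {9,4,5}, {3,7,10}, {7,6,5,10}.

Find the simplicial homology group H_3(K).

H_3 ≅ 0.

Take the total order 1 < 2 < 3 < 4 < 5 < 6 < 7 < 8 < 9 < 10 on the vertex set. Then K (dimension 3) consists of the simplices:

  0-simplices (10): [1], [2], [3], [4], [5], [6], [7], [8], [9], [10]
  1-simplices (23): (23 of them)
  2-simplices (13): [1,2,3], [1,3,7], [2,4,6], [3,7,9], [3,7,10], [3,8,10], [4,5,6], [4,5,9], [5,6,7], [5,6,10], [5,7,9], [5,7,10], [6,7,10]
  3-simplices (1): [5,6,7,10]

so the chain groups are C_0 ≅ Z^10, C_1 ≅ Z^23, C_2 ≅ Z^13, C_3 ≅ Z^1.

The boundary map ∂_1: C_1 → C_0 is given by ∂[p,q] = [q] − [p]. For instance
  ∂[3,8] = [8] − [3].
The 10×23 boundary matrix has rank 9 and Smith normal form diag(1,1,1,1,1,1,1,1,1).

∂_2: C_2 → C_1 sends each 2-simplex [p,q,r] to [q,r] − [p,r] + [p,q]. For instance
  ∂[3,7,9] = [7,9] − [3,9] + [3,7],
  ∂[2,4,6] = [4,6] − [2,6] + [2,4].
The resulting 23×13 matrix has rank 12, and its Smith normal form has invariant factors (1,1,1,1,1,1,1,1,1,1,1,1).

The boundary map ∂_3: C_3 → C_2 sends each 3-simplex σ to the alternating sum Σ_i (−1)^i (σ with its i-th vertex removed). For instance
  ∂[5,6,7,10] = [6,7,10] − [5,7,10] + [5,6,10] − [5,6,7].
As a 13×1 matrix over Z this has rank 1, with invariant factors (1).

Computing H_k = (kernel of ∂_k) / (image of ∂_{k+1}):

  H_3: rank ker ∂_3 − rank ∂_4 = (1 − 1) − 0 = 0, and there is no ∂_4, so H_3 = 0.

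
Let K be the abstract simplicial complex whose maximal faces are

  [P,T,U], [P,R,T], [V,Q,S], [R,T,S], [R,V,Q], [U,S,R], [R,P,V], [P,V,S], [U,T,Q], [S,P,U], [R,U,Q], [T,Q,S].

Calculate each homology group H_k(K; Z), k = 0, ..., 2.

H_0 ≅ Z,  H_1 ≅ Z/2,  H_2 = 0.

We work with the vertex ordering P < Q < R < S < T < U < V. The simplices of K, each written with vertices in increasing order, are:

  0-simplices (7): P, Q, R, S, T, U, V
  1-simplices (18): PR, PS, PT, PU, PV, QR, QS, QT, QU, QV, RS, RT, RU, RV, ST, SU, SV, TU
  2-simplices (12): PRT, PRV, PSU, PSV, PTU, QRU, QRV, QST, QSV, QTU, RST, RSU

Hence C_0 ≅ Z^7, C_1 ≅ Z^18, C_2 ≅ Z^12.

Boundary ∂_1: C_1 → C_0 maps an edge to its endpoints' difference, ∂[p,q] = q − p.
The 7×18 boundary matrix has rank 6 and Smith normal form diag(1,1,1,1,1,1).

∂_2: C_2 → C_1 maps a triangle to the signed sum of its edges. For instance
  ∂PRV = RV − PV + PR,
  ∂QST = ST − QT + QS.
As a 18×12 matrix over Z this has rank 12, with invariant factors (1,1,1,1,1,1,1,1,1,1,1,2).

From H_k ≅ ker(∂_k) / im(∂_{k+1}) we obtain:

  H_0: rank C_0 − rank ∂_1 = 7 − 6 = 1, and the invariant factors of ∂_1 are all 1, so H_0 = Z.
  H_1: rank ker ∂_1 − rank ∂_2 = (18 − 6) − 12 = 0, and ∂_2 has invariant factor 2 > 1, so H_1 = Z/2.
  H_2: rank ker ∂_2 − rank ∂_3 = (12 − 12) − 0 = 0, and there is no ∂_3, so H_2 = 0.

(K is a triangulation of the real projective plane RP^2.)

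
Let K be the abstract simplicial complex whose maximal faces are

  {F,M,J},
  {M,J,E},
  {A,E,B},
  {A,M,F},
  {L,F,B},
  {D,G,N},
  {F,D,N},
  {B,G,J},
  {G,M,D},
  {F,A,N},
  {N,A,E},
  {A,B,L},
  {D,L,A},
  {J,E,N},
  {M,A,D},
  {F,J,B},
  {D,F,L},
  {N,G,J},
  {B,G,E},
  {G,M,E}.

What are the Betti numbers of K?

b_0 = 1, b_1 = 1, b_2 = 0.

We work with the vertex ordering A < B < D < E < F < G < J < L < M < N. The simplices of K, each written with vertices in increasing order, are:

  0-simplices (10): A, B, D, E, F, G, J, L, M, N
  1-simplices (30): AB, AD, AE, AF, AL, AM, AN, BE, BF, BG, BJ, BL, DF, DG, DL, DM, DN, EG, EJ, EM, EN, FJ, FL, FM, FN, GJ, GM, GN, JM, JN
  2-simplices (20): ABE, ABL, ADL, ADM, AEN, AFM, AFN, BEG, BFJ, BFL, BGJ, DFL, DFN, DGM, DGN, EGM, EJM, EJN, FJM, GJN

giving chain groups C_0 ≅ Z^10, C_1 ≅ Z^30, C_2 ≅ Z^20.

Boundary ∂_1: C_1 → C_0 maps an edge to its endpoints' difference, ∂[p,q] = q − p. For instance
  ∂AE = E − A.
The 10×30 boundary matrix has rank 9 and Smith normal form diag(1,1,1,1,1,1,1,1,1).

The boundary map ∂_2: C_2 → C_1 maps a triangle to the signed sum of its edges. For instance
  ∂EGM = GM − EM + EG,
  ∂BEG = EG − BG + BE.
As a 30×20 matrix over Z this has rank 20, with invariant factors (1,1,1,1,1,1,1,1,1,1,1,1,1,1,1,1,1,1,1,2).

Computing H_k = (kernel of ∂_k) / (image of ∂_{k+1}):

  H_0: rank C_0 − rank ∂_1 = 10 − 9 = 1, and the invariant factors of ∂_1 are all 1, so H_0 = Z.
  H_1: rank ker ∂_1 − rank ∂_2 = (30 − 9) − 20 = 1, and ∂_2 has invariant factor 2 > 1, so H_1 = Z ⊕ Z/2.
  H_2: rank ker ∂_2 − rank ∂_3 = (20 − 20) − 0 = 0, and there is no ∂_3, so H_2 = 0.

Hence the Betti numbers are b_0 = 1, b_1 = 1, b_2 = 0.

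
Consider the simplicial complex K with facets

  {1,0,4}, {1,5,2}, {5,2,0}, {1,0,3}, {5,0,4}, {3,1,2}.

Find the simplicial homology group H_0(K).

H_0 ≅ Z.

K has 6 vertices, 12 edges, 6 triangles.
rank ∂_0 = 0, rank ∂_1 = 5 ⇒ b_0 = 6 − 0 − 5 = 1; all invariant factors of ∂_1 are 1 so no torsion. So H_0 = Z.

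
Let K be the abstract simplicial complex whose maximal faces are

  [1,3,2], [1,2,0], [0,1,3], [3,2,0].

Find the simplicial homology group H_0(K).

H_0 = Z.

Fix the vertex order 0 < 1 < 2 < 3 and write every simplex with vertices in increasing order. Then dim K = 2 and the simplices of K are:

  0-simplices (4): [0], [1], [2], [3]
  1-simplices (6): [0,1], [0,2], [0,3], [1,2], [1,3], [2,3]
  2-simplices (4): [0,1,2], [0,1,3], [0,2,3], [1,2,3]

Hence C_0 ≅ Z^4, C_1 ≅ Z^6, C_2 ≅ Z^4.

Boundary ∂_1: C_1 → C_0 is given by ∂[p,q] = [q] − [p]. For instance
  ∂[2,3] = [3] − [2].
The 4×6 boundary matrix has rank 3 and Smith normal form diag(1,1,1).

The boundary map ∂_2: C_2 → C_1 acts by ∂[p,q,r] = [q,r] − [p,r] + [p,q]. For instance
  ∂[0,1,2] = [1,2] − [0,2] + [0,1],
  ∂[0,1,3] = [1,3] − [0,3] + [0,1].
The resulting 6×4 matrix has rank 3, and its Smith normal form has invariant factors (1,1,1).

Reading off H_k = ker ∂_k / im ∂_{k+1}:

  H_0: rank C_0 − rank ∂_1 = 4 − 3 = 1, and the invariant factors of ∂_1 are all 1, so H_0 ≅ Z.

(K is a triangulation of the 2-sphere S^2.)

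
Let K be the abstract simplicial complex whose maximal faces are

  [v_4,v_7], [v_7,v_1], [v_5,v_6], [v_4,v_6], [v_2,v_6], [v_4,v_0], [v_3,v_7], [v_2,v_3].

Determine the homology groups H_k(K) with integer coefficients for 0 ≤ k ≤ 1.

H_0 ≅ Z,  H_1 ≅ Z.

Fix the vertex order v_0 < v_1 < v_2 < v_3 < v_4 < v_5 < v_6 < v_7 and write every simplex with vertices in increasing order. Then dim K = 1 and the simplices of K are:

  0-simplices (8): [v_0], [v_1], [v_2], [v_3], [v_4], [v_5], [v_6], [v_7]
  1-simplices (8): [v_0,v_4], [v_1,v_7], [v_2,v_3], [v_2,v_6], [v_3,v_7], [v_4,v_6], [v_4,v_7], [v_5,v_6]

Hence C_0 ≅ Z^8, C_1 ≅ Z^8.

Boundary ∂_1: C_1 → C_0 is given by ∂[p,q] = [q] − [p]. For instance
  ∂[v_4,v_7] = [v_7] − [v_4].
The resulting 8×8 matrix has rank 7, and its Smith normal form has invariant factors (1,1,1,1,1,1,1).

From H_k ≅ ker(∂_k) / im(∂_{k+1}) we obtain:

  H_0: rank C_0 − rank ∂_1 = 8 − 7 = 1, and the invariant factors of ∂_1 are all 1, so H_0 = Z.
  H_1: rank ker ∂_1 − rank ∂_2 = (8 − 7) − 0 = 1, and there is no ∂_2, so H_1 = Z.

As a check, the Euler characteristic is 8 − 8 = 0, which agrees with 1 − 1 = 0.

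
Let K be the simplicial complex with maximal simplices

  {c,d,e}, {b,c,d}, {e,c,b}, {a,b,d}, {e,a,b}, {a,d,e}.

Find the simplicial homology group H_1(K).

H_1 = 0.

K has 5 vertices, 9 edges, 6 triangles.
rank ∂_1 = 4, rank ∂_2 = 5 ⇒ b_1 = 9 − 4 − 5 = 0; all invariant factors of ∂_2 are 1 so no torsion. So H_1 = 0.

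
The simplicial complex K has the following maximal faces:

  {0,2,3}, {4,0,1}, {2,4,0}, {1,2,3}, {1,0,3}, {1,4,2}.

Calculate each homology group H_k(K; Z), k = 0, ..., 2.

H_0 = Z,  H_1 = 0,  H_2 = Z.

Fix the vertex order 0 < 1 < 2 < 3 < 4 and write every simplex with vertices in increasing order. Then dim K = 2 and the simplices of K are:

  0-simplices (5): [0], [1], [2], [3], [4]
  1-simplices (9): [0,1], [0,2], [0,3], [0,4], [1,2], [1,3], [1,4], [2,3], [2,4]
  2-simplices (6): [0,1,3], [0,1,4], [0,2,3], [0,2,4], [1,2,3], [1,2,4]

giving chain groups C_0 ≅ Z^5, C_1 ≅ Z^9, C_2 ≅ Z^6.

The boundary map ∂_1: C_1 → C_0 maps an edge to its endpoints' difference, ∂[p,q] = q − p.
This gives a 5×9 integer matrix of rank 4; reducing to Smith normal form yields diagonal entries (1,1,1,1).

∂_2: C_2 → C_1 maps a triangle to the signed sum of its edges. For instance
  ∂[0,1,3] = [1,3] − [0,3] + [0,1],
  ∂[0,2,4] = [2,4] − [0,4] + [0,2].
As a 9×6 matrix over Z this has rank 5, with invariant factors (1,1,1,1,1).

From H_k ≅ ker(∂_k) / im(∂_{k+1}) we obtain:

  H_0: rank C_0 − rank ∂_1 = 5 − 4 = 1, and the invariant factors of ∂_1 are all 1, so H_0 ≅ Z.
  H_1: rank ker ∂_1 − rank ∂_2 = (9 − 4) − 5 = 0, and the invariant factors of ∂_2 are all 1, so H_1 ≅ 0.
  H_2: rank ker ∂_2 − rank ∂_3 = (6 − 5) − 0 = 1, and there is no ∂_3, so H_2 ≅ Z.

(K is a triangulation of the 2-sphere S^2.)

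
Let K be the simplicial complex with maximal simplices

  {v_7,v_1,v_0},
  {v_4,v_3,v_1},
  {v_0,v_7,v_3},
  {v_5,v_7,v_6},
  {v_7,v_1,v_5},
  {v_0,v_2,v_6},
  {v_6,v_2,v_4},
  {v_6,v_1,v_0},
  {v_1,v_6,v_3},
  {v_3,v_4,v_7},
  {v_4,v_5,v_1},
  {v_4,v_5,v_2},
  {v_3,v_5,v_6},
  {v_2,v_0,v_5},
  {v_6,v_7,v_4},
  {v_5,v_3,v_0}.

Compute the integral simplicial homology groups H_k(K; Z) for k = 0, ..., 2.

K has 8 vertices, 24 edges, 16 triangles.
rank ∂_0 = 0, rank ∂_1 = 7 ⇒ b_0 = 8 − 0 − 7 = 1; all invariant factors of ∂_1 are 1 so no torsion. So H_0 = Z.
rank ∂_1 = 7, rank ∂_2 = 15 ⇒ b_1 = 24 − 7 − 15 = 2; all invariant factors of ∂_2 are 1 so no torsion. So H_1 = Z^2.
rank ∂_2 = 15, rank ∂_3 = 0 ⇒ b_2 = 16 − 15 − 0 = 1. So H_2 = Z.

H_0 = Z,  H_1 = Z^2,  H_2 = Z.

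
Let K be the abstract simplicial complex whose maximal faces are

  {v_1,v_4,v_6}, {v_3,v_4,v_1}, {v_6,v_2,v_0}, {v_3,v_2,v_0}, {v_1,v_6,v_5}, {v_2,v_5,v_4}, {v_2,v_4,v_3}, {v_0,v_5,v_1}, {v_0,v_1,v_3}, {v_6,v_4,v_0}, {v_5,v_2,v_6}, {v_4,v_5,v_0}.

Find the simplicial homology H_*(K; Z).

Take the total order v_0 < v_1 < v_2 < v_3 < v_4 < v_5 < v_6 on the vertex set. Then K (dimension 2) consists of the simplices:

  0-simplices (7): [v_0], [v_1], [v_2], [v_3], [v_4], [v_5], [v_6]
  1-simplices (18): (18 of them)
  2-simplices (12): (12 of them)

Hence C_0 ≅ Z^7, C_1 ≅ Z^18, C_2 ≅ Z^12.

∂_1: C_1 → C_0 is given by ∂[p,q] = [q] − [p]. For instance
  ∂[v_3,v_4] = [v_4] − [v_3].
The resulting 7×18 matrix has rank 6, and its Smith normal form has invariant factors (1,1,1,1,1,1).

Boundary ∂_2: C_2 → C_1 acts by ∂[p,q,r] = [q,r] − [p,r] + [p,q]. For instance
  ∂[v_0,v_4,v_5] = [v_4,v_5] − [v_0,v_5] + [v_0,v_4],
  ∂[v_2,v_4,v_5] = [v_4,v_5] − [v_2,v_5] + [v_2,v_4].
This gives a 18×12 integer matrix of rank 12; reducing to Smith normal form yields diagonal entries (1,1,1,1,1,1,1,1,1,1,1,2).

From H_k ≅ ker(∂_k) / im(∂_{k+1}) we obtain:

  H_0: rank C_0 − rank ∂_1 = 7 − 6 = 1, and the invariant factors of ∂_1 are all 1, so H_0 ≅ Z.
  H_1: rank ker ∂_1 − rank ∂_2 = (18 − 6) − 12 = 0, and ∂_2 has invariant factor 2 > 1, so H_1 ≅ Z/2.
  H_2: rank ker ∂_2 − rank ∂_3 = (12 − 12) − 0 = 0, and there is no ∂_3, so H_2 ≅ 0.

(K is a triangulation of the real projective plane RP^2.)

H_0 = Z,  H_1 = Z/2,  H_2 = 0.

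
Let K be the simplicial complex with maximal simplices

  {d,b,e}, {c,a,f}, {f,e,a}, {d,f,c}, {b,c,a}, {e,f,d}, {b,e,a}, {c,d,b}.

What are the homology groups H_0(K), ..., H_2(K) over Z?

H_0 ≅ Z,  H_1 = 0,  H_2 ≅ Z.

Order the vertices as a < b < c < d < e < f. Listing each simplex with vertices in this order, K has dimension 2 with simplices:

  0-simplices (6): a, b, c, d, e, f
  1-simplices (12): ab, ac, ae, af, bc, bd, be, cd, cf, de, df, ef
  2-simplices (8): abc, abe, acf, aef, bcd, bde, cdf, def

so the chain groups are C_0 ≅ Z^6, C_1 ≅ Z^12, C_2 ≅ Z^8.

Boundary ∂_1: C_1 → C_0 maps an edge to its endpoints' difference, ∂[p,q] = q − p. For instance
  ∂cd = d − c.
The resulting 6×12 matrix has rank 5, and its Smith normal form has invariant factors (1,1,1,1,1).

∂_2: C_2 → C_1 maps a triangle to the signed sum of its edges. For instance
  ∂def = ef − df + de,
  ∂aef = ef − af + ae.
The resulting 12×8 matrix has rank 7, and its Smith normal form has invariant factors (1,1,1,1,1,1,1).

From H_k ≅ ker(∂_k) / im(∂_{k+1}) we obtain:

  H_0: rank C_0 − rank ∂_1 = 6 − 5 = 1, and the invariant factors of ∂_1 are all 1, so H_0 ≅ Z.
  H_1: rank ker ∂_1 − rank ∂_2 = (12 − 5) − 7 = 0, and the invariant factors of ∂_2 are all 1, so H_1 ≅ 0.
  H_2: rank ker ∂_2 − rank ∂_3 = (8 − 7) − 0 = 1, and there is no ∂_3, so H_2 ≅ Z.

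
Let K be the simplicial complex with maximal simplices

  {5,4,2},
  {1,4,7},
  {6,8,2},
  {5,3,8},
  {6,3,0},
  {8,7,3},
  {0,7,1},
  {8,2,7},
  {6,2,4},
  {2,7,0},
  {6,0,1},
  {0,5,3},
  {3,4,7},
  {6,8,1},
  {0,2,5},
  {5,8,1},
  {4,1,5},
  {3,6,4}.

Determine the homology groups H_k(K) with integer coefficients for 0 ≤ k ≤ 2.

H_0 = Z,  H_1 = Z^2,  H_2 = Z.

K has 9 vertices, 27 edges, 18 triangles.
rank ∂_0 = 0, rank ∂_1 = 8 ⇒ b_0 = 9 − 0 − 8 = 1; all invariant factors of ∂_1 are 1 so no torsion. So H_0 = Z.
rank ∂_1 = 8, rank ∂_2 = 17 ⇒ b_1 = 27 − 8 − 17 = 2; all invariant factors of ∂_2 are 1 so no torsion. So H_1 = Z^2.
rank ∂_2 = 17, rank ∂_3 = 0 ⇒ b_2 = 18 − 17 − 0 = 1. So H_2 = Z.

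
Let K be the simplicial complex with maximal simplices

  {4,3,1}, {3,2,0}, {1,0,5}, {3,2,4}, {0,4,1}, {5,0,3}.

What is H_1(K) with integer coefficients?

K has 6 vertices, 12 edges, 6 triangles.
rank ∂_1 = 5, rank ∂_2 = 6 ⇒ b_1 = 12 − 5 − 6 = 1; all invariant factors of ∂_2 are 1 so no torsion. So H_1 ≅ Z.

H_1 = Z.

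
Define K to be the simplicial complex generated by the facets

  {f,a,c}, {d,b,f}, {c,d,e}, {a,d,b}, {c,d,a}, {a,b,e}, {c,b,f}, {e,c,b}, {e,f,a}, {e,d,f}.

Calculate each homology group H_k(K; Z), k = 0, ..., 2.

Take the total order a < b < c < d < e < f on the vertex set. Then K (dimension 2) consists of the simplices:

  0-simplices (6): a, b, c, d, e, f
  1-simplices (15): ab, ac, ad, ae, af, bc, bd, be, bf, cd, ce, cf, de, df, ef
  2-simplices (10): abd, abe, acd, acf, aef, bce, bcf, bdf, cde, def

giving chain groups C_0 ≅ Z^6, C_1 ≅ Z^15, C_2 ≅ Z^10.

∂_1: C_1 → C_0 sends each edge [p,q] (with p < q) to q − p. For instance
  ∂ad = d − a.
The 6×15 boundary matrix has rank 5 and Smith normal form diag(1,1,1,1,1).

Boundary ∂_2: C_2 → C_1 maps a triangle to the signed sum of its edges. For instance
  ∂bcf = cf − bf + bc,
  ∂bdf = df − bf + bd.
The 15×10 boundary matrix has rank 10 and Smith normal form diag(1,1,1,1,1,1,1,1,1,2).

Computing H_k = (kernel of ∂_k) / (image of ∂_{k+1}):

  H_0: rank C_0 − rank ∂_1 = 6 − 5 = 1, and the invariant factors of ∂_1 are all 1, so H_0 = Z.
  H_1: rank ker ∂_1 − rank ∂_2 = (15 − 5) − 10 = 0, and ∂_2 has invariant factor 2 > 1, so H_1 = Z/2.
  H_2: rank ker ∂_2 − rank ∂_3 = (10 − 10) − 0 = 0, and there is no ∂_3, so H_2 = 0.

As a check, the Euler characteristic is 6 − 15 + 10 = 1, which agrees with 1 − 0 + 0 = 1.

H_0 = Z,  H_1 = Z/2,  H_2 = 0.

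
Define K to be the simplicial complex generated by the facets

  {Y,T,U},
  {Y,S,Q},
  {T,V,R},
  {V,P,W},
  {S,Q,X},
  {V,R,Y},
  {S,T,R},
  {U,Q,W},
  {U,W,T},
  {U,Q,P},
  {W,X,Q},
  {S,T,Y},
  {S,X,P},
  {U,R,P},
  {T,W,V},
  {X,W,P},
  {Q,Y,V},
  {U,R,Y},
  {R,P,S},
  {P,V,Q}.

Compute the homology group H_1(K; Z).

K has 10 vertices, 30 edges, 20 triangles.
rank ∂_1 = 9, rank ∂_2 = 20 ⇒ b_1 = 30 − 9 − 20 = 1; ∂_2 has invariant factor(s) [2] giving torsion. So H_1 = Z ⊕ Z/2.

H_1 = Z ⊕ Z/2.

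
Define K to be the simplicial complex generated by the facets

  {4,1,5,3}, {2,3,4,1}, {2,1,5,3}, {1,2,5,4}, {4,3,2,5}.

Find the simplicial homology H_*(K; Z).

H_0 = Z,  H_1 = 0,  H_2 = 0,  H_3 = Z.

Fix the vertex order 1 < 2 < 3 < 4 < 5 and write every simplex with vertices in increasing order. Then dim K = 3 and the simplices of K are:

  0-simplices (5): [1], [2], [3], [4], [5]
  1-simplices (10): [1,2], [1,3], [1,4], [1,5], [2,3], [2,4], [2,5], [3,4], [3,5], [4,5]
  2-simplices (10): [1,2,3], [1,2,4], [1,2,5], [1,3,4], [1,3,5], [1,4,5], [2,3,4], [2,3,5], [2,4,5], [3,4,5]
  3-simplices (5): [1,2,3,4], [1,2,3,5], [1,2,4,5], [1,3,4,5], [2,3,4,5]

Hence C_0 ≅ Z^5, C_1 ≅ Z^10, C_2 ≅ Z^10, C_3 ≅ Z^5.

Boundary ∂_1: C_1 → C_0 sends each edge [p,q] (with p < q) to q − p. For instance
  ∂[3,4] = [4] − [3].
This gives a 5×10 integer matrix of rank 4; reducing to Smith normal form yields diagonal entries (1,1,1,1).

∂_2: C_2 → C_1 acts by ∂[p,q,r] = [q,r] − [p,r] + [p,q]. For instance
  ∂[2,3,5] = [3,5] − [2,5] + [2,3],
  ∂[1,3,5] = [3,5] − [1,5] + [1,3].
As a 10×10 matrix over Z this has rank 6, with invariant factors (1,1,1,1,1,1).

Boundary ∂_3: C_3 → C_2 sends each 3-simplex σ to the alternating sum Σ_i (−1)^i (σ with its i-th vertex removed). For instance
  ∂[1,2,3,4] = [2,3,4] − [1,3,4] + [1,2,4] − [1,2,3],
  ∂[1,2,4,5] = [2,4,5] − [1,4,5] + [1,2,5] − [1,2,4].
The 10×5 boundary matrix has rank 4 and Smith normal form diag(1,1,1,1).

Reading off H_k = ker ∂_k / im ∂_{k+1}:

  H_0: rank C_0 − rank ∂_1 = 5 − 4 = 1, and the invariant factors of ∂_1 are all 1, so H_0 = Z.
  H_1: rank ker ∂_1 − rank ∂_2 = (10 − 4) − 6 = 0, and the invariant factors of ∂_2 are all 1, so H_1 = 0.
  H_2: rank ker ∂_2 − rank ∂_3 = (10 − 6) − 4 = 0, and the invariant factors of ∂_3 are all 1, so H_2 = 0.
  H_3: rank ker ∂_3 − rank ∂_4 = (5 − 4) − 0 = 1, and there is no ∂_4, so H_3 = Z.

As a check, the Euler characteristic is 5 − 10 + 10 − 5 = 0, which agrees with 1 − 0 + 0 − 1 = 0.
(K is a triangulation of the 3-sphere S^3.)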